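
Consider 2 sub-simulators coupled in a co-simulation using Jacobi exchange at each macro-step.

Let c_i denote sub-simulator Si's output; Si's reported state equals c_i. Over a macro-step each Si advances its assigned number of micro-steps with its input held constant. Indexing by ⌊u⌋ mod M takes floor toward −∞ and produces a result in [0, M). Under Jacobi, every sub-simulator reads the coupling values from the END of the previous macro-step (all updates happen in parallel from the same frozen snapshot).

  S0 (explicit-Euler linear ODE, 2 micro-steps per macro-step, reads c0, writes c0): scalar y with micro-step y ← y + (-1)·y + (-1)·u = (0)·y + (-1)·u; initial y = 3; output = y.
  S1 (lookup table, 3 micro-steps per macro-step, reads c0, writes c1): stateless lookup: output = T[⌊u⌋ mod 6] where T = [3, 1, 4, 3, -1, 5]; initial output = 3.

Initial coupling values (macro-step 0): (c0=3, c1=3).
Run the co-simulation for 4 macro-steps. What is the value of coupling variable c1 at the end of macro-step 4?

macro 1: S0 reads c0=3 → after 2×micro: -3; S1 reads c0=3 → after 3×micro: 3 ⇒ (c0=-3, c1=3)
macro 2: S0 reads c0=-3 → after 2×micro: 3; S1 reads c0=-3 → after 3×micro: 3 ⇒ (c0=3, c1=3)
macro 3: S0 reads c0=3 → after 2×micro: -3; S1 reads c0=3 → after 3×micro: 3 ⇒ (c0=-3, c1=3)
macro 4: S0 reads c0=-3 → after 2×micro: 3; S1 reads c0=-3 → after 3×micro: 3 ⇒ (c0=3, c1=3)

c1 at macro-step 4 = 3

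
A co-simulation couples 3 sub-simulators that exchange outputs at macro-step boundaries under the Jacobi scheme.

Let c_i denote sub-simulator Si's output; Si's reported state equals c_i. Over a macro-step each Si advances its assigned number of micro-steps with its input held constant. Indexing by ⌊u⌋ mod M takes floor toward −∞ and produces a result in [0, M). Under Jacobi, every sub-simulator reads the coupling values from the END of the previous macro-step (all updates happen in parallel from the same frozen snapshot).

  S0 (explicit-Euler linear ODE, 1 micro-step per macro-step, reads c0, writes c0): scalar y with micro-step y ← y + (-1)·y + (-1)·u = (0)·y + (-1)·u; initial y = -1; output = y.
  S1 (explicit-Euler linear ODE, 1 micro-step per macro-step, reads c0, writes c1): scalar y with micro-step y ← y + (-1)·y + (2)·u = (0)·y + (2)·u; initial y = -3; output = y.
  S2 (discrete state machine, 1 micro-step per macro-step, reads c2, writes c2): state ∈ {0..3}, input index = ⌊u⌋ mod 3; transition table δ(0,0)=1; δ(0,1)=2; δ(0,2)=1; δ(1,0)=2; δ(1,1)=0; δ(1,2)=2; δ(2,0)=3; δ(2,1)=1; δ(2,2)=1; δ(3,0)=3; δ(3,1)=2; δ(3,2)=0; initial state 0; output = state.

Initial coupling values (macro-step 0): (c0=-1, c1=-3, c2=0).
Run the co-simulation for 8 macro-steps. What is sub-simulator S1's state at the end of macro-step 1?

macro 1: S0 reads c0=-1 → after 1×micro: 1; S1 reads c0=-1 → after 1×micro: -2; S2 reads c2=0 → after 1×micro: 1 ⇒ (c0=1, c1=-2, c2=1)
macro 2: S0 reads c0=1 → after 1×micro: -1; S1 reads c0=1 → after 1×micro: 2; S2 reads c2=1 → after 1×micro: 0 ⇒ (c0=-1, c1=2, c2=0)
macro 3: S0 reads c0=-1 → after 1×micro: 1; S1 reads c0=-1 → after 1×micro: -2; S2 reads c2=0 → after 1×micro: 1 ⇒ (c0=1, c1=-2, c2=1)
macro 4: S0 reads c0=1 → after 1×micro: -1; S1 reads c0=1 → after 1×micro: 2; S2 reads c2=1 → after 1×micro: 0 ⇒ (c0=-1, c1=2, c2=0)
macro 5: S0 reads c0=-1 → after 1×micro: 1; S1 reads c0=-1 → after 1×micro: -2; S2 reads c2=0 → after 1×micro: 1 ⇒ (c0=1, c1=-2, c2=1)
macro 6: S0 reads c0=1 → after 1×micro: -1; S1 reads c0=1 → after 1×micro: 2; S2 reads c2=1 → after 1×micro: 0 ⇒ (c0=-1, c1=2, c2=0)
macro 7: S0 reads c0=-1 → after 1×micro: 1; S1 reads c0=-1 → after 1×micro: -2; S2 reads c2=0 → after 1×micro: 1 ⇒ (c0=1, c1=-2, c2=1)
macro 8: S0 reads c0=1 → after 1×micro: -1; S1 reads c0=1 → after 1×micro: 2; S2 reads c2=1 → after 1×micro: 0 ⇒ (c0=-1, c1=2, c2=0)

S1 state at macro-step 1 = -2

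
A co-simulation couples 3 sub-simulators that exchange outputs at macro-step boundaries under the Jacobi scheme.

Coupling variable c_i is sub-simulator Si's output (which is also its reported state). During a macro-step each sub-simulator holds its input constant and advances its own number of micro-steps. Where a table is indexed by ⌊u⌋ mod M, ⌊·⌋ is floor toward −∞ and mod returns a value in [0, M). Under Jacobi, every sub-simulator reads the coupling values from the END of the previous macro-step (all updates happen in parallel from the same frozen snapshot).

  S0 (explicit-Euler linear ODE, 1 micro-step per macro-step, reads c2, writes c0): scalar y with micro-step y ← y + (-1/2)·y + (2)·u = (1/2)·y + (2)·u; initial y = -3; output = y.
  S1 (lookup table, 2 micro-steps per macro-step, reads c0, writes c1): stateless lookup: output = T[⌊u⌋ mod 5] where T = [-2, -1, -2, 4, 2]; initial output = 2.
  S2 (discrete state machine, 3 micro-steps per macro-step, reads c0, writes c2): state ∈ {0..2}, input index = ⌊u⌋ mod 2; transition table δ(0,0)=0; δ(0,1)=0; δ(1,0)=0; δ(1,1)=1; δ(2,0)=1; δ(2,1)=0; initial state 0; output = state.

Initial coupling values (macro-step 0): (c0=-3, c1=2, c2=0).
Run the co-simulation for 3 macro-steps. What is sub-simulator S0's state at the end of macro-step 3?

S0 state at macro-step 3 = -3/8

macro 1: S0 reads c2=0 → after 1×micro: -3/2; S1 reads c0=-3 → after 2×micro: -2; S2 reads c0=-3 → after 3×micro: 0 ⇒ (c0=-3/2, c1=-2, c2=0)
macro 2: S0 reads c2=0 → after 1×micro: -3/4; S1 reads c0=-3/2 → after 2×micro: 4; S2 reads c0=-3/2 → after 3×micro: 0 ⇒ (c0=-3/4, c1=4, c2=0)
macro 3: S0 reads c2=0 → after 1×micro: -3/8; S1 reads c0=-3/4 → after 2×micro: 2; S2 reads c0=-3/4 → after 3×micro: 0 ⇒ (c0=-3/8, c1=2, c2=0)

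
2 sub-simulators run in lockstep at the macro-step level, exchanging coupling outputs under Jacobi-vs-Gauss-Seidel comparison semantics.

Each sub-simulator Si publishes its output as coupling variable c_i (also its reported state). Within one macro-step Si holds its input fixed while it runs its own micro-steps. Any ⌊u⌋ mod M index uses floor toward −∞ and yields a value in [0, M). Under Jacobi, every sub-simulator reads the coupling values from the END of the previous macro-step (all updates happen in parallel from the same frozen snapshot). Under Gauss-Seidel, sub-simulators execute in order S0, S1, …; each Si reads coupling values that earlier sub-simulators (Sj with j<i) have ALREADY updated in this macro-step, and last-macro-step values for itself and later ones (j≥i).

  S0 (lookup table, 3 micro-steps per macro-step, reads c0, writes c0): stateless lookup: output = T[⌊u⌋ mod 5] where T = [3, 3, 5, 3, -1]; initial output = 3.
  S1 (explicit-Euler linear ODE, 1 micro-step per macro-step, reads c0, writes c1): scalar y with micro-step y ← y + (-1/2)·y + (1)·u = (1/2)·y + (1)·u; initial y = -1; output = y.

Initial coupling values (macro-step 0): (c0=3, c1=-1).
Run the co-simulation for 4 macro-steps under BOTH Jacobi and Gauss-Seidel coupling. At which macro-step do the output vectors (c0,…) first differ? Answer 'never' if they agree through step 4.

first divergence at macro-step: never

[Jacobi] macro 1: S0 reads c0=3 → after 3×micro: 3; S1 reads c0=3 → after 1×micro: 5/2 ⇒ (c0=3, c1=5/2)
[Jacobi] macro 2: S0 reads c0=3 → after 3×micro: 3; S1 reads c0=3 → after 1×micro: 17/4 ⇒ (c0=3, c1=17/4)
[Jacobi] macro 3: S0 reads c0=3 → after 3×micro: 3; S1 reads c0=3 → after 1×micro: 41/8 ⇒ (c0=3, c1=41/8)
[Jacobi] macro 4: S0 reads c0=3 → after 3×micro: 3; S1 reads c0=3 → after 1×micro: 89/16 ⇒ (c0=3, c1=89/16)
[Gauss-Seidel] macro 1: S0 reads c0=3 → after 3×micro: 3; S1 reads c0=3 → after 1×micro: 5/2 ⇒ (c0=3, c1=5/2)
[Gauss-Seidel] macro 2: S0 reads c0=3 → after 3×micro: 3; S1 reads c0=3 → after 1×micro: 17/4 ⇒ (c0=3, c1=17/4)
[Gauss-Seidel] macro 3: S0 reads c0=3 → after 3×micro: 3; S1 reads c0=3 → after 1×micro: 41/8 ⇒ (c0=3, c1=41/8)
[Gauss-Seidel] macro 4: S0 reads c0=3 → after 3×micro: 3; S1 reads c0=3 → after 1×micro: 89/16 ⇒ (c0=3, c1=89/16)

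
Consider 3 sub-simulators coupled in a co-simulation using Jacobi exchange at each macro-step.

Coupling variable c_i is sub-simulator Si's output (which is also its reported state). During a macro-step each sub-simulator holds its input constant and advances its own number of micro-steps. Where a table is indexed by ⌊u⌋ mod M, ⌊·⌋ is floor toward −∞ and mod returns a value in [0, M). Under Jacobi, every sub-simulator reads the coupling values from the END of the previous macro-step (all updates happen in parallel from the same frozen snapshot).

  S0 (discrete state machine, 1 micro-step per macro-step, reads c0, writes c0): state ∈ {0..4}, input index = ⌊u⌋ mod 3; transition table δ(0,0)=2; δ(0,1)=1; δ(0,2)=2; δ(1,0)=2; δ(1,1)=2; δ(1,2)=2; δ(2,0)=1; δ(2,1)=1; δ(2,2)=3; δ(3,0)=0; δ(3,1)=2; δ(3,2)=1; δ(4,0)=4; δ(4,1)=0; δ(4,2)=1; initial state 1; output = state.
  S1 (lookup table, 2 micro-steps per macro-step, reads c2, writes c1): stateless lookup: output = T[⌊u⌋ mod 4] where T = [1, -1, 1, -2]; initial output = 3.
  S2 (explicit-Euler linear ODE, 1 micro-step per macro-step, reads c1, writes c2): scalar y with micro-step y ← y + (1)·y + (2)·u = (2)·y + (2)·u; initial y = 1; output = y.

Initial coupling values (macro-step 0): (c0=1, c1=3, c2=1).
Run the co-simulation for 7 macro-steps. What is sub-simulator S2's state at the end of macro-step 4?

S2 state at macro-step 4 = 62

macro 1: S0 reads c0=1 → after 1×micro: 2; S1 reads c2=1 → after 2×micro: -1; S2 reads c1=3 → after 1×micro: 8 ⇒ (c0=2, c1=-1, c2=8)
macro 2: S0 reads c0=2 → after 1×micro: 3; S1 reads c2=8 → after 2×micro: 1; S2 reads c1=-1 → after 1×micro: 14 ⇒ (c0=3, c1=1, c2=14)
macro 3: S0 reads c0=3 → after 1×micro: 0; S1 reads c2=14 → after 2×micro: 1; S2 reads c1=1 → after 1×micro: 30 ⇒ (c0=0, c1=1, c2=30)
macro 4: S0 reads c0=0 → after 1×micro: 2; S1 reads c2=30 → after 2×micro: 1; S2 reads c1=1 → after 1×micro: 62 ⇒ (c0=2, c1=1, c2=62)
macro 5: S0 reads c0=2 → after 1×micro: 3; S1 reads c2=62 → after 2×micro: 1; S2 reads c1=1 → after 1×micro: 126 ⇒ (c0=3, c1=1, c2=126)
macro 6: S0 reads c0=3 → after 1×micro: 0; S1 reads c2=126 → after 2×micro: 1; S2 reads c1=1 → after 1×micro: 254 ⇒ (c0=0, c1=1, c2=254)
macro 7: S0 reads c0=0 → after 1×micro: 2; S1 reads c2=254 → after 2×micro: 1; S2 reads c1=1 → after 1×micro: 510 ⇒ (c0=2, c1=1, c2=510)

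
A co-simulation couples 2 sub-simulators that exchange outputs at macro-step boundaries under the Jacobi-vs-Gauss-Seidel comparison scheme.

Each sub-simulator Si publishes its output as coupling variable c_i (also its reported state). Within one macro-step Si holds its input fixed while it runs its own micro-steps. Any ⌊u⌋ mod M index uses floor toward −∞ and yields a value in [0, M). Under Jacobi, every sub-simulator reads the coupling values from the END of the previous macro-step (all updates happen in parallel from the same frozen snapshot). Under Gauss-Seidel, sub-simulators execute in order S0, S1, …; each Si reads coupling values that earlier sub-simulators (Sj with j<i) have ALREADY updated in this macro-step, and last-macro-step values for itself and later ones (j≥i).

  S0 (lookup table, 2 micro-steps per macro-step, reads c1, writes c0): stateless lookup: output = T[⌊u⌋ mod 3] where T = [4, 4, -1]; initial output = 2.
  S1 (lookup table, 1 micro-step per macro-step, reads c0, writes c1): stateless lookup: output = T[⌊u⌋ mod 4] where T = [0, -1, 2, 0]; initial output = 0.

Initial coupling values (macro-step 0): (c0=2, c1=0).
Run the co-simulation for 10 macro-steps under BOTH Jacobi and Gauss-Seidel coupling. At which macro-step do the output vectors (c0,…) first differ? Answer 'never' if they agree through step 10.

[Jacobi] macro 1: S0 reads c1=0 → after 2×micro: 4; S1 reads c0=2 → after 1×micro: 2 ⇒ (c0=4, c1=2)
[Jacobi] macro 2: S0 reads c1=2 → after 2×micro: -1; S1 reads c0=4 → after 1×micro: 0 ⇒ (c0=-1, c1=0)
[Jacobi] macro 3: S0 reads c1=0 → after 2×micro: 4; S1 reads c0=-1 → after 1×micro: 0 ⇒ (c0=4, c1=0)
[Jacobi] macro 4: S0 reads c1=0 → after 2×micro: 4; S1 reads c0=4 → after 1×micro: 0 ⇒ (c0=4, c1=0)
[Jacobi] macro 5: S0 reads c1=0 → after 2×micro: 4; S1 reads c0=4 → after 1×micro: 0 ⇒ (c0=4, c1=0)
[Jacobi] macro 6: S0 reads c1=0 → after 2×micro: 4; S1 reads c0=4 → after 1×micro: 0 ⇒ (c0=4, c1=0)
[Jacobi] macro 7: S0 reads c1=0 → after 2×micro: 4; S1 reads c0=4 → after 1×micro: 0 ⇒ (c0=4, c1=0)
[Jacobi] macro 8: S0 reads c1=0 → after 2×micro: 4; S1 reads c0=4 → after 1×micro: 0 ⇒ (c0=4, c1=0)
[Jacobi] macro 9: S0 reads c1=0 → after 2×micro: 4; S1 reads c0=4 → after 1×micro: 0 ⇒ (c0=4, c1=0)
[Jacobi] macro 10: S0 reads c1=0 → after 2×micro: 4; S1 reads c0=4 → after 1×micro: 0 ⇒ (c0=4, c1=0)
[Gauss-Seidel] macro 1: S0 reads c1=0 → after 2×micro: 4; S1 reads c0=4 → after 1×micro: 0 ⇒ (c0=4, c1=0)
[Gauss-Seidel] macro 2: S0 reads c1=0 → after 2×micro: 4; S1 reads c0=4 → after 1×micro: 0 ⇒ (c0=4, c1=0)
[Gauss-Seidel] macro 3: S0 reads c1=0 → after 2×micro: 4; S1 reads c0=4 → after 1×micro: 0 ⇒ (c0=4, c1=0)
[Gauss-Seidel] macro 4: S0 reads c1=0 → after 2×micro: 4; S1 reads c0=4 → after 1×micro: 0 ⇒ (c0=4, c1=0)
[Gauss-Seidel] macro 5: S0 reads c1=0 → after 2×micro: 4; S1 reads c0=4 → after 1×micro: 0 ⇒ (c0=4, c1=0)
[Gauss-Seidel] macro 6: S0 reads c1=0 → after 2×micro: 4; S1 reads c0=4 → after 1×micro: 0 ⇒ (c0=4, c1=0)
[Gauss-Seidel] macro 7: S0 reads c1=0 → after 2×micro: 4; S1 reads c0=4 → after 1×micro: 0 ⇒ (c0=4, c1=0)
[Gauss-Seidel] macro 8: S0 reads c1=0 → after 2×micro: 4; S1 reads c0=4 → after 1×micro: 0 ⇒ (c0=4, c1=0)
[Gauss-Seidel] macro 9: S0 reads c1=0 → after 2×micro: 4; S1 reads c0=4 → after 1×micro: 0 ⇒ (c0=4, c1=0)
[Gauss-Seidel] macro 10: S0 reads c1=0 → after 2×micro: 4; S1 reads c0=4 → after 1×micro: 0 ⇒ (c0=4, c1=0)

first divergence at macro-step: 1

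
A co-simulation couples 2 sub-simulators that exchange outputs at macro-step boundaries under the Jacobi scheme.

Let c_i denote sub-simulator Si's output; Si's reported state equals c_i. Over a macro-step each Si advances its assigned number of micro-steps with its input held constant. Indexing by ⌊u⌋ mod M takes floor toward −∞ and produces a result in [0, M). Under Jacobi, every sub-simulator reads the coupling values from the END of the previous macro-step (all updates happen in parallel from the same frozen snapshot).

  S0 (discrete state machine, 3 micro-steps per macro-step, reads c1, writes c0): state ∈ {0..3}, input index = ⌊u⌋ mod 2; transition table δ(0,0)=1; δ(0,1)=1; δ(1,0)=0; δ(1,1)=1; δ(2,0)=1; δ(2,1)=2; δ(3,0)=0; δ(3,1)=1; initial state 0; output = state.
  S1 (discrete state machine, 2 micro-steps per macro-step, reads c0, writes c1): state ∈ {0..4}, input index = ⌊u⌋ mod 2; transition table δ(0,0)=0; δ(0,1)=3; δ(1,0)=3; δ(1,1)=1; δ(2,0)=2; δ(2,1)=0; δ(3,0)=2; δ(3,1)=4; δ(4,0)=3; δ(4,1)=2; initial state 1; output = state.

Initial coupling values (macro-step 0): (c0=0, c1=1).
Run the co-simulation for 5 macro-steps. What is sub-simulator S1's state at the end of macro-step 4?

macro 1: S0 reads c1=1 → after 3×micro: 1; S1 reads c0=0 → after 2×micro: 2 ⇒ (c0=1, c1=2)
macro 2: S0 reads c1=2 → after 3×micro: 0; S1 reads c0=1 → after 2×micro: 3 ⇒ (c0=0, c1=3)
macro 3: S0 reads c1=3 → after 3×micro: 1; S1 reads c0=0 → after 2×micro: 2 ⇒ (c0=1, c1=2)
macro 4: S0 reads c1=2 → after 3×micro: 0; S1 reads c0=1 → after 2×micro: 3 ⇒ (c0=0, c1=3)
macro 5: S0 reads c1=3 → after 3×micro: 1; S1 reads c0=0 → after 2×micro: 2 ⇒ (c0=1, c1=2)

S1 state at macro-step 4 = 3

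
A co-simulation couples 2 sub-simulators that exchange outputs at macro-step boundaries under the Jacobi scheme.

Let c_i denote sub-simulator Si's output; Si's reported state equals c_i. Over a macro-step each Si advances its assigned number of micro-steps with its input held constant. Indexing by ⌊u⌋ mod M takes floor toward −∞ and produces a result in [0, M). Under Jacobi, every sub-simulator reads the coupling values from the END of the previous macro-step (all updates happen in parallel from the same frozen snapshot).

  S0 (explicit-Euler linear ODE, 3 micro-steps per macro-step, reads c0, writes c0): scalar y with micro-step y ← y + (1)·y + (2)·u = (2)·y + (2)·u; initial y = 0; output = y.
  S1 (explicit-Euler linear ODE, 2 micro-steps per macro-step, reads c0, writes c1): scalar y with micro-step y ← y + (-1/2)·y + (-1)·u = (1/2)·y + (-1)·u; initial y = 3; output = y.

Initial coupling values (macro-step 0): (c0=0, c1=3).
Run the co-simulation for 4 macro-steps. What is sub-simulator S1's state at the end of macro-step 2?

S1 state at macro-step 2 = 3/16

macro 1: S0 reads c0=0 → after 3×micro: 0; S1 reads c0=0 → after 2×micro: 3/4 ⇒ (c0=0, c1=3/4)
macro 2: S0 reads c0=0 → after 3×micro: 0; S1 reads c0=0 → after 2×micro: 3/16 ⇒ (c0=0, c1=3/16)
macro 3: S0 reads c0=0 → after 3×micro: 0; S1 reads c0=0 → after 2×micro: 3/64 ⇒ (c0=0, c1=3/64)
macro 4: S0 reads c0=0 → after 3×micro: 0; S1 reads c0=0 → after 2×micro: 3/256 ⇒ (c0=0, c1=3/256)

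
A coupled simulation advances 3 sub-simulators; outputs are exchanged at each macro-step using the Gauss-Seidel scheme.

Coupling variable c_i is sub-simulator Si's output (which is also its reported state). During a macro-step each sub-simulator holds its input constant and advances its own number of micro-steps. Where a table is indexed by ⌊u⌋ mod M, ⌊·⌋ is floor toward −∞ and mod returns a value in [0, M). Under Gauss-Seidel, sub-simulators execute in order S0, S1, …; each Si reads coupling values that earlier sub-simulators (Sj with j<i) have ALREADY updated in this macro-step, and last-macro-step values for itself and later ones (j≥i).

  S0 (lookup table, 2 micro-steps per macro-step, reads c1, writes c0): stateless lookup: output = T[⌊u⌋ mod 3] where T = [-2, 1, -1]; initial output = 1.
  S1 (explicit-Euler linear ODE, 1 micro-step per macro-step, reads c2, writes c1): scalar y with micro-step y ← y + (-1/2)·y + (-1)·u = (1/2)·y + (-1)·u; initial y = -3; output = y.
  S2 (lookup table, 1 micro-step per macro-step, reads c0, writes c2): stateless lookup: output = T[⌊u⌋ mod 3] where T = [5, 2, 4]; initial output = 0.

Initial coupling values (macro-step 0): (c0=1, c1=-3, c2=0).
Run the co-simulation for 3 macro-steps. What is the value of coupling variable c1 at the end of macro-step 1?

c1 at macro-step 1 = -3/2

macro 1: S0 reads c1=-3 → after 2×micro: -2; S1 reads c2=0 → after 1×micro: -3/2; S2 reads c0=-2 → after 1×micro: 2 ⇒ (c0=-2, c1=-3/2, c2=2)
macro 2: S0 reads c1=-3/2 → after 2×micro: 1; S1 reads c2=2 → after 1×micro: -11/4; S2 reads c0=1 → after 1×micro: 2 ⇒ (c0=1, c1=-11/4, c2=2)
macro 3: S0 reads c1=-11/4 → after 2×micro: -2; S1 reads c2=2 → after 1×micro: -27/8; S2 reads c0=-2 → after 1×micro: 2 ⇒ (c0=-2, c1=-27/8, c2=2)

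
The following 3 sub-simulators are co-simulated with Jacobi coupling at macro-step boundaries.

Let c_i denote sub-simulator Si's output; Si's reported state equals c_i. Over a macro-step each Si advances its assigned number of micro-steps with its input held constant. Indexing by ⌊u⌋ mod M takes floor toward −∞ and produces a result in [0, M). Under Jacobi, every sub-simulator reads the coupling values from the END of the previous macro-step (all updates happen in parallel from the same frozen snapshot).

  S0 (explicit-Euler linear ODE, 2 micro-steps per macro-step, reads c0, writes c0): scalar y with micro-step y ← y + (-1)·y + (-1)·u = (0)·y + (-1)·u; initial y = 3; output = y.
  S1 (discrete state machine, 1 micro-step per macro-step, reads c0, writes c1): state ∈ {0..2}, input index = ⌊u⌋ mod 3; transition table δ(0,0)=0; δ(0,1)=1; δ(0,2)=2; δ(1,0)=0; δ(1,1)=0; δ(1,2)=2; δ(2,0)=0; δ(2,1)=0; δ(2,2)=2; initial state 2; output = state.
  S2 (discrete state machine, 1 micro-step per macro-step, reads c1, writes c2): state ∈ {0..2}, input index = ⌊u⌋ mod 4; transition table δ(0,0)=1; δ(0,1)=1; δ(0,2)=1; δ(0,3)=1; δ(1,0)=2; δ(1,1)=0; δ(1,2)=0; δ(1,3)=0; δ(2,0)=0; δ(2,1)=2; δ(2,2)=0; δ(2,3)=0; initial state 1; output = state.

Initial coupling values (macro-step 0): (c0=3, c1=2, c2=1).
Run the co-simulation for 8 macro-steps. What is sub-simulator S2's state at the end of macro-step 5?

macro 1: S0 reads c0=3 → after 2×micro: -3; S1 reads c0=3 → after 1×micro: 0; S2 reads c1=2 → after 1×micro: 0 ⇒ (c0=-3, c1=0, c2=0)
macro 2: S0 reads c0=-3 → after 2×micro: 3; S1 reads c0=-3 → after 1×micro: 0; S2 reads c1=0 → after 1×micro: 1 ⇒ (c0=3, c1=0, c2=1)
macro 3: S0 reads c0=3 → after 2×micro: -3; S1 reads c0=3 → after 1×micro: 0; S2 reads c1=0 → after 1×micro: 2 ⇒ (c0=-3, c1=0, c2=2)
macro 4: S0 reads c0=-3 → after 2×micro: 3; S1 reads c0=-3 → after 1×micro: 0; S2 reads c1=0 → after 1×micro: 0 ⇒ (c0=3, c1=0, c2=0)
macro 5: S0 reads c0=3 → after 2×micro: -3; S1 reads c0=3 → after 1×micro: 0; S2 reads c1=0 → after 1×micro: 1 ⇒ (c0=-3, c1=0, c2=1)
macro 6: S0 reads c0=-3 → after 2×micro: 3; S1 reads c0=-3 → after 1×micro: 0; S2 reads c1=0 → after 1×micro: 2 ⇒ (c0=3, c1=0, c2=2)
macro 7: S0 reads c0=3 → after 2×micro: -3; S1 reads c0=3 → after 1×micro: 0; S2 reads c1=0 → after 1×micro: 0 ⇒ (c0=-3, c1=0, c2=0)
macro 8: S0 reads c0=-3 → after 2×micro: 3; S1 reads c0=-3 → after 1×micro: 0; S2 reads c1=0 → after 1×micro: 1 ⇒ (c0=3, c1=0, c2=1)

S2 state at macro-step 5 = 1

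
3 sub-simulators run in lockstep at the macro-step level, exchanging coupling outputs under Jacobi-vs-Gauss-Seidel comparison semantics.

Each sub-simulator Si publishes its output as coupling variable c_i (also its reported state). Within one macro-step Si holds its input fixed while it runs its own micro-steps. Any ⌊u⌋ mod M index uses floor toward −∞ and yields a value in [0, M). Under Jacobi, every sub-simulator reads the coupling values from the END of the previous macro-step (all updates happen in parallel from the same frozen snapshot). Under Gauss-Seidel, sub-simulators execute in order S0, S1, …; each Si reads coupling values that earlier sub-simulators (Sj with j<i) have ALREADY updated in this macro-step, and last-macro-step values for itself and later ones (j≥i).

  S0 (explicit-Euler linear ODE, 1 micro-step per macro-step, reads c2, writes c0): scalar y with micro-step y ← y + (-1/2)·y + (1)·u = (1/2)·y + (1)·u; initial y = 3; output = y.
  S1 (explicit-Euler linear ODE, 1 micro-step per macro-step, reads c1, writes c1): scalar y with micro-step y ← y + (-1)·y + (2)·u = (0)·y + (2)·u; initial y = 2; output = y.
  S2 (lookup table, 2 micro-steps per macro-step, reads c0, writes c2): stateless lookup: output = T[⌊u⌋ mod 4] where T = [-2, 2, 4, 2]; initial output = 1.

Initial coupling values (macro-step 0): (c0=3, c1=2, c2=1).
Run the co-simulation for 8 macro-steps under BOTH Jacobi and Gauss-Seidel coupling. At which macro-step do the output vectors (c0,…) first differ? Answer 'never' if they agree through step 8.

[Jacobi] macro 1: S0 reads c2=1 → after 1×micro: 5/2; S1 reads c1=2 → after 1×micro: 4; S2 reads c0=3 → after 2×micro: 2 ⇒ (c0=5/2, c1=4, c2=2)
[Jacobi] macro 2: S0 reads c2=2 → after 1×micro: 13/4; S1 reads c1=4 → after 1×micro: 8; S2 reads c0=5/2 → after 2×micro: 4 ⇒ (c0=13/4, c1=8, c2=4)
[Jacobi] macro 3: S0 reads c2=4 → after 1×micro: 45/8; S1 reads c1=8 → after 1×micro: 16; S2 reads c0=13/4 → after 2×micro: 2 ⇒ (c0=45/8, c1=16, c2=2)
[Jacobi] macro 4: S0 reads c2=2 → after 1×micro: 77/16; S1 reads c1=16 → after 1×micro: 32; S2 reads c0=45/8 → after 2×micro: 2 ⇒ (c0=77/16, c1=32, c2=2)
[Jacobi] macro 5: S0 reads c2=2 → after 1×micro: 141/32; S1 reads c1=32 → after 1×micro: 64; S2 reads c0=77/16 → after 2×micro: -2 ⇒ (c0=141/32, c1=64, c2=-2)
[Jacobi] macro 6: S0 reads c2=-2 → after 1×micro: 13/64; S1 reads c1=64 → after 1×micro: 128; S2 reads c0=141/32 → after 2×micro: -2 ⇒ (c0=13/64, c1=128, c2=-2)
[Jacobi] macro 7: S0 reads c2=-2 → after 1×micro: -243/128; S1 reads c1=128 → after 1×micro: 256; S2 reads c0=13/64 → after 2×micro: -2 ⇒ (c0=-243/128, c1=256, c2=-2)
[Jacobi] macro 8: S0 reads c2=-2 → after 1×micro: -755/256; S1 reads c1=256 → after 1×micro: 512; S2 reads c0=-243/128 → after 2×micro: 4 ⇒ (c0=-755/256, c1=512, c2=4)
[Gauss-Seidel] macro 1: S0 reads c2=1 → after 1×micro: 5/2; S1 reads c1=2 → after 1×micro: 4; S2 reads c0=5/2 → after 2×micro: 4 ⇒ (c0=5/2, c1=4, c2=4)
[Gauss-Seidel] macro 2: S0 reads c2=4 → after 1×micro: 21/4; S1 reads c1=4 → after 1×micro: 8; S2 reads c0=21/4 → after 2×micro: 2 ⇒ (c0=21/4, c1=8, c2=2)
[Gauss-Seidel] macro 3: S0 reads c2=2 → after 1×micro: 37/8; S1 reads c1=8 → after 1×micro: 16; S2 reads c0=37/8 → after 2×micro: -2 ⇒ (c0=37/8, c1=16, c2=-2)
[Gauss-Seidel] macro 4: S0 reads c2=-2 → after 1×micro: 5/16; S1 reads c1=16 → after 1×micro: 32; S2 reads c0=5/16 → after 2×micro: -2 ⇒ (c0=5/16, c1=32, c2=-2)
[Gauss-Seidel] macro 5: S0 reads c2=-2 → after 1×micro: -59/32; S1 reads c1=32 → after 1×micro: 64; S2 reads c0=-59/32 → after 2×micro: 4 ⇒ (c0=-59/32, c1=64, c2=4)
[Gauss-Seidel] macro 6: S0 reads c2=4 → after 1×micro: 197/64; S1 reads c1=64 → after 1×micro: 128; S2 reads c0=197/64 → after 2×micro: 2 ⇒ (c0=197/64, c1=128, c2=2)
[Gauss-Seidel] macro 7: S0 reads c2=2 → after 1×micro: 453/128; S1 reads c1=128 → after 1×micro: 256; S2 reads c0=453/128 → after 2×micro: 2 ⇒ (c0=453/128, c1=256, c2=2)
[Gauss-Seidel] macro 8: S0 reads c2=2 → after 1×micro: 965/256; S1 reads c1=256 → after 1×micro: 512; S2 reads c0=965/256 → after 2×micro: 2 ⇒ (c0=965/256, c1=512, c2=2)

first divergence at macro-step: 1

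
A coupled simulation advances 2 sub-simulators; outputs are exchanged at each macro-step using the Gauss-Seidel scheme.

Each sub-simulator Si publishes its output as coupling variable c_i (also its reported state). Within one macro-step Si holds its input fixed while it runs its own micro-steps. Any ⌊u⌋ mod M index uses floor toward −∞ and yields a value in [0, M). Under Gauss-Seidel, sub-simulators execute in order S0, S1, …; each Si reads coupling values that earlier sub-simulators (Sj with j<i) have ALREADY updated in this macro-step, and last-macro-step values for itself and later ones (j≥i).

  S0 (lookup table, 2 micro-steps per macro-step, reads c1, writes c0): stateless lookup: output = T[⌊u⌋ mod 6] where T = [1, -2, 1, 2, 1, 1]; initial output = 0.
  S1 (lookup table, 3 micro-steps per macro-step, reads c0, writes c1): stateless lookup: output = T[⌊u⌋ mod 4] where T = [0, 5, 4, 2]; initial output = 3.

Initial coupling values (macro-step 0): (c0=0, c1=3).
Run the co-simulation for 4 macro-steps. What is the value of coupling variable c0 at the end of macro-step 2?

c0 at macro-step 2 = 1

macro 1: S0 reads c1=3 → after 2×micro: 2; S1 reads c0=2 → after 3×micro: 4 ⇒ (c0=2, c1=4)
macro 2: S0 reads c1=4 → after 2×micro: 1; S1 reads c0=1 → after 3×micro: 5 ⇒ (c0=1, c1=5)
macro 3: S0 reads c1=5 → after 2×micro: 1; S1 reads c0=1 → after 3×micro: 5 ⇒ (c0=1, c1=5)
macro 4: S0 reads c1=5 → after 2×micro: 1; S1 reads c0=1 → after 3×micro: 5 ⇒ (c0=1, c1=5)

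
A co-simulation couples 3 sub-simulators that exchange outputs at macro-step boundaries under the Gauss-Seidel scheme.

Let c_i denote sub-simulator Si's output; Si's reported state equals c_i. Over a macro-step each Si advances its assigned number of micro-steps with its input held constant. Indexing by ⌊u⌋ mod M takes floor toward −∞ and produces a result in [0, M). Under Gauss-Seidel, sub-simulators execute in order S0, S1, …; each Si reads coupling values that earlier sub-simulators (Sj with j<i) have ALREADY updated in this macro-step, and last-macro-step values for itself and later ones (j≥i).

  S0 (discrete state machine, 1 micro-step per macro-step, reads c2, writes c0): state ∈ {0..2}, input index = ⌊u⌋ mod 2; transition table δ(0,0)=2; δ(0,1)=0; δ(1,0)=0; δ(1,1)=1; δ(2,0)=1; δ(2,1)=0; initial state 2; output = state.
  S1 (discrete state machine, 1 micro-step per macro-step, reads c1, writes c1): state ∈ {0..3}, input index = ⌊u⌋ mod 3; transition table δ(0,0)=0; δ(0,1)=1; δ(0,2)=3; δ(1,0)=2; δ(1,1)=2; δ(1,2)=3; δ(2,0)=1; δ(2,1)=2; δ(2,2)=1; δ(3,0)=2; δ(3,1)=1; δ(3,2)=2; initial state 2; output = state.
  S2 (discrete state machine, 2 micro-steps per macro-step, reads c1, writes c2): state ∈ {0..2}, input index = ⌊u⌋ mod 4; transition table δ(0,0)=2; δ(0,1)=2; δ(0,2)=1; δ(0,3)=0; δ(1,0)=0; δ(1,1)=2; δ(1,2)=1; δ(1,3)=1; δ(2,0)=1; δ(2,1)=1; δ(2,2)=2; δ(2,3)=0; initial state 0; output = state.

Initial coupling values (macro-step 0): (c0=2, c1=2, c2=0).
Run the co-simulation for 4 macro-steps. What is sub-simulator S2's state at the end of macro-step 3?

macro 1: S0 reads c2=0 → after 1×micro: 1; S1 reads c1=2 → after 1×micro: 1; S2 reads c1=1 → after 2×micro: 1 ⇒ (c0=1, c1=1, c2=1)
macro 2: S0 reads c2=1 → after 1×micro: 1; S1 reads c1=1 → after 1×micro: 2; S2 reads c1=2 → after 2×micro: 1 ⇒ (c0=1, c1=2, c2=1)
macro 3: S0 reads c2=1 → after 1×micro: 1; S1 reads c1=2 → after 1×micro: 1; S2 reads c1=1 → after 2×micro: 1 ⇒ (c0=1, c1=1, c2=1)
macro 4: S0 reads c2=1 → after 1×micro: 1; S1 reads c1=1 → after 1×micro: 2; S2 reads c1=2 → after 2×micro: 1 ⇒ (c0=1, c1=2, c2=1)

S2 state at macro-step 3 = 1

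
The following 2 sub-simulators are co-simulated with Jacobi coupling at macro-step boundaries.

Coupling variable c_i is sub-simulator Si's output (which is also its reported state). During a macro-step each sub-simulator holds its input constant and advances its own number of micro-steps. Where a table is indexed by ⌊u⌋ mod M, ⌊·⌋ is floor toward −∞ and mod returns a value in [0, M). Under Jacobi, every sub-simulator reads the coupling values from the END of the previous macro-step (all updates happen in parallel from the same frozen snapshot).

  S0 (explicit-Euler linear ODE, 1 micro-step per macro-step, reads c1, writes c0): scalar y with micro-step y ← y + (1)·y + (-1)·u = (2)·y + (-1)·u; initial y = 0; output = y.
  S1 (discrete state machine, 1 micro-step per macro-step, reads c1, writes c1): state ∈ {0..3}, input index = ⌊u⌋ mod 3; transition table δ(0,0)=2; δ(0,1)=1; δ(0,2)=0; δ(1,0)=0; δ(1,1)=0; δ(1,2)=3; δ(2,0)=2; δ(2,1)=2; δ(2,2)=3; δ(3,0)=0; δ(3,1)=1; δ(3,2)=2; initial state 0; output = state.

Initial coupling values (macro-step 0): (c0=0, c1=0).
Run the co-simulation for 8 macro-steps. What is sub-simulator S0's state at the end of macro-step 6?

S0 state at macro-step 6 = -63

macro 1: S0 reads c1=0 → after 1×micro: 0; S1 reads c1=0 → after 1×micro: 2 ⇒ (c0=0, c1=2)
macro 2: S0 reads c1=2 → after 1×micro: -2; S1 reads c1=2 → after 1×micro: 3 ⇒ (c0=-2, c1=3)
macro 3: S0 reads c1=3 → after 1×micro: -7; S1 reads c1=3 → after 1×micro: 0 ⇒ (c0=-7, c1=0)
macro 4: S0 reads c1=0 → after 1×micro: -14; S1 reads c1=0 → after 1×micro: 2 ⇒ (c0=-14, c1=2)
macro 5: S0 reads c1=2 → after 1×micro: -30; S1 reads c1=2 → after 1×micro: 3 ⇒ (c0=-30, c1=3)
macro 6: S0 reads c1=3 → after 1×micro: -63; S1 reads c1=3 → after 1×micro: 0 ⇒ (c0=-63, c1=0)
macro 7: S0 reads c1=0 → after 1×micro: -126; S1 reads c1=0 → after 1×micro: 2 ⇒ (c0=-126, c1=2)
macro 8: S0 reads c1=2 → after 1×micro: -254; S1 reads c1=2 → after 1×micro: 3 ⇒ (c0=-254, c1=3)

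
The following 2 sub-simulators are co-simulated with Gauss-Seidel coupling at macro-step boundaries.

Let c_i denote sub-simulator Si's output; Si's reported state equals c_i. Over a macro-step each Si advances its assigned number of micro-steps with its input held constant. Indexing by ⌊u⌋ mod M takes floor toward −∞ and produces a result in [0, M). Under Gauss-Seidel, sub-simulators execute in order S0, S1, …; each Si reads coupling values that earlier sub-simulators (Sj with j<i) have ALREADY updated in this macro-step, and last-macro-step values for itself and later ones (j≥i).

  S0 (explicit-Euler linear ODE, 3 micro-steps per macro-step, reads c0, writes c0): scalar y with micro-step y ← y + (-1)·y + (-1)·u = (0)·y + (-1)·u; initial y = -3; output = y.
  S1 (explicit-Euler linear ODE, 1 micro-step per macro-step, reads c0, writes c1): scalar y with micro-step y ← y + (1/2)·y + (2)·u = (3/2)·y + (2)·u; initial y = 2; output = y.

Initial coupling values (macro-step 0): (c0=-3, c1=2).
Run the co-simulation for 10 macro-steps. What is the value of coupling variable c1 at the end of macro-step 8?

c1 at macro-step 8 = 14127/128

macro 1: S0 reads c0=-3 → after 3×micro: 3; S1 reads c0=3 → after 1×micro: 9 ⇒ (c0=3, c1=9)
macro 2: S0 reads c0=3 → after 3×micro: -3; S1 reads c0=-3 → after 1×micro: 15/2 ⇒ (c0=-3, c1=15/2)
macro 3: S0 reads c0=-3 → after 3×micro: 3; S1 reads c0=3 → after 1×micro: 69/4 ⇒ (c0=3, c1=69/4)
macro 4: S0 reads c0=3 → after 3×micro: -3; S1 reads c0=-3 → after 1×micro: 159/8 ⇒ (c0=-3, c1=159/8)
macro 5: S0 reads c0=-3 → after 3×micro: 3; S1 reads c0=3 → after 1×micro: 573/16 ⇒ (c0=3, c1=573/16)
macro 6: S0 reads c0=3 → after 3×micro: -3; S1 reads c0=-3 → after 1×micro: 1527/32 ⇒ (c0=-3, c1=1527/32)
macro 7: S0 reads c0=-3 → after 3×micro: 3; S1 reads c0=3 → after 1×micro: 4965/64 ⇒ (c0=3, c1=4965/64)
macro 8: S0 reads c0=3 → after 3×micro: -3; S1 reads c0=-3 → after 1×micro: 14127/128 ⇒ (c0=-3, c1=14127/128)
macro 9: S0 reads c0=-3 → after 3×micro: 3; S1 reads c0=3 → after 1×micro: 43917/256 ⇒ (c0=3, c1=43917/256)
macro 10: S0 reads c0=3 → after 3×micro: -3; S1 reads c0=-3 → after 1×micro: 128679/512 ⇒ (c0=-3, c1=128679/512)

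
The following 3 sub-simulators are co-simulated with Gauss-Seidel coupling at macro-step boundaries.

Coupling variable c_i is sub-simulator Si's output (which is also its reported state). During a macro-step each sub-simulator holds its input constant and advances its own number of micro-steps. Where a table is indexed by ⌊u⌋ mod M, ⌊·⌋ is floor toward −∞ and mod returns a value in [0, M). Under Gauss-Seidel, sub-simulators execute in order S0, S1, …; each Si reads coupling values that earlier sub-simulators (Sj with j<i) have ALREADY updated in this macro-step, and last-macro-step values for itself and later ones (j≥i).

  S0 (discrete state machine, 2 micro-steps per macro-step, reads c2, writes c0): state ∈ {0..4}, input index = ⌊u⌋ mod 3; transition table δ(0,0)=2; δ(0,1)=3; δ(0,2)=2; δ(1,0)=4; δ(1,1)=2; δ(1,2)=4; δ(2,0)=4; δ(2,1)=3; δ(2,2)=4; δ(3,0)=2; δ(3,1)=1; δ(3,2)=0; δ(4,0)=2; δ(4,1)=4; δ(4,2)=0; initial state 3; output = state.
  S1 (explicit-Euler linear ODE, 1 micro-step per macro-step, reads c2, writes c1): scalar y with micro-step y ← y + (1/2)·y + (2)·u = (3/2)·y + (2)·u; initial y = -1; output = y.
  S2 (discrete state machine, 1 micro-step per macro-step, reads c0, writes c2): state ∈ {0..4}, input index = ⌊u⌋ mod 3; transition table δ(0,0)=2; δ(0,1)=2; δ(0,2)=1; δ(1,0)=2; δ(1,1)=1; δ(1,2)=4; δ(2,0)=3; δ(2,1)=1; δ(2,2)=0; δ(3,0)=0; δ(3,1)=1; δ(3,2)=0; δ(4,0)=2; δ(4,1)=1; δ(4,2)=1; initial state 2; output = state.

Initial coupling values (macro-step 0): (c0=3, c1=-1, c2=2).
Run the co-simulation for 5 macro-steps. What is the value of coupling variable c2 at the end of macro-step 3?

c2 at macro-step 3 = 1

macro 1: S0 reads c2=2 → after 2×micro: 2; S1 reads c2=2 → after 1×micro: 5/2; S2 reads c0=2 → after 1×micro: 0 ⇒ (c0=2, c1=5/2, c2=0)
macro 2: S0 reads c2=0 → after 2×micro: 2; S1 reads c2=0 → after 1×micro: 15/4; S2 reads c0=2 → after 1×micro: 1 ⇒ (c0=2, c1=15/4, c2=1)
macro 3: S0 reads c2=1 → after 2×micro: 1; S1 reads c2=1 → after 1×micro: 61/8; S2 reads c0=1 → after 1×micro: 1 ⇒ (c0=1, c1=61/8, c2=1)
macro 4: S0 reads c2=1 → after 2×micro: 3; S1 reads c2=1 → after 1×micro: 215/16; S2 reads c0=3 → after 1×micro: 2 ⇒ (c0=3, c1=215/16, c2=2)
macro 5: S0 reads c2=2 → after 2×micro: 2; S1 reads c2=2 → after 1×micro: 773/32; S2 reads c0=2 → after 1×micro: 0 ⇒ (c0=2, c1=773/32, c2=0)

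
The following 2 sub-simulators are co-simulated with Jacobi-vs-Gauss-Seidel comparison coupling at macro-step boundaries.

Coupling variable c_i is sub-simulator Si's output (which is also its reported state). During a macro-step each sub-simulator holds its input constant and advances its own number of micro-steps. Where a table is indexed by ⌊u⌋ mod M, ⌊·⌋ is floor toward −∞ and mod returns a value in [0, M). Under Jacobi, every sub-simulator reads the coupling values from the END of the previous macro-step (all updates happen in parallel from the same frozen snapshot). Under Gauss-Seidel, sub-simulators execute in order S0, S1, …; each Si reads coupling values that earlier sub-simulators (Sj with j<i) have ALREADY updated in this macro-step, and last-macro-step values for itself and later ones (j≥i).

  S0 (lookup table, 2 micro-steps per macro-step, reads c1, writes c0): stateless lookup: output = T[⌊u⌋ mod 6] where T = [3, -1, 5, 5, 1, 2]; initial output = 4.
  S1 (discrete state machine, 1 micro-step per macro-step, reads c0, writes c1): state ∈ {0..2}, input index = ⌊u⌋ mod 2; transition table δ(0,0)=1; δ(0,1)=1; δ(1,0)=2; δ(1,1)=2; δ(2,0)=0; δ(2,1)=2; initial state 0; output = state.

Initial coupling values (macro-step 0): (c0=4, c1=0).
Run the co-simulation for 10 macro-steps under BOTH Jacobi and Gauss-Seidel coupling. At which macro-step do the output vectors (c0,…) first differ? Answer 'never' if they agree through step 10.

[Jacobi] macro 1: S0 reads c1=0 → after 2×micro: 3; S1 reads c0=4 → after 1×micro: 1 ⇒ (c0=3, c1=1)
[Jacobi] macro 2: S0 reads c1=1 → after 2×micro: -1; S1 reads c0=3 → after 1×micro: 2 ⇒ (c0=-1, c1=2)
[Jacobi] macro 3: S0 reads c1=2 → after 2×micro: 5; S1 reads c0=-1 → after 1×micro: 2 ⇒ (c0=5, c1=2)
[Jacobi] macro 4: S0 reads c1=2 → after 2×micro: 5; S1 reads c0=5 → after 1×micro: 2 ⇒ (c0=5, c1=2)
[Jacobi] macro 5: S0 reads c1=2 → after 2×micro: 5; S1 reads c0=5 → after 1×micro: 2 ⇒ (c0=5, c1=2)
[Jacobi] macro 6: S0 reads c1=2 → after 2×micro: 5; S1 reads c0=5 → after 1×micro: 2 ⇒ (c0=5, c1=2)
[Jacobi] macro 7: S0 reads c1=2 → after 2×micro: 5; S1 reads c0=5 → after 1×micro: 2 ⇒ (c0=5, c1=2)
[Jacobi] macro 8: S0 reads c1=2 → after 2×micro: 5; S1 reads c0=5 → after 1×micro: 2 ⇒ (c0=5, c1=2)
[Jacobi] macro 9: S0 reads c1=2 → after 2×micro: 5; S1 reads c0=5 → after 1×micro: 2 ⇒ (c0=5, c1=2)
[Jacobi] macro 10: S0 reads c1=2 → after 2×micro: 5; S1 reads c0=5 → after 1×micro: 2 ⇒ (c0=5, c1=2)
[Gauss-Seidel] macro 1: S0 reads c1=0 → after 2×micro: 3; S1 reads c0=3 → after 1×micro: 1 ⇒ (c0=3, c1=1)
[Gauss-Seidel] macro 2: S0 reads c1=1 → after 2×micro: -1; S1 reads c0=-1 → after 1×micro: 2 ⇒ (c0=-1, c1=2)
[Gauss-Seidel] macro 3: S0 reads c1=2 → after 2×micro: 5; S1 reads c0=5 → after 1×micro: 2 ⇒ (c0=5, c1=2)
[Gauss-Seidel] macro 4: S0 reads c1=2 → after 2×micro: 5; S1 reads c0=5 → after 1×micro: 2 ⇒ (c0=5, c1=2)
[Gauss-Seidel] macro 5: S0 reads c1=2 → after 2×micro: 5; S1 reads c0=5 → after 1×micro: 2 ⇒ (c0=5, c1=2)
[Gauss-Seidel] macro 6: S0 reads c1=2 → after 2×micro: 5; S1 reads c0=5 → after 1×micro: 2 ⇒ (c0=5, c1=2)
[Gauss-Seidel] macro 7: S0 reads c1=2 → after 2×micro: 5; S1 reads c0=5 → after 1×micro: 2 ⇒ (c0=5, c1=2)
[Gauss-Seidel] macro 8: S0 reads c1=2 → after 2×micro: 5; S1 reads c0=5 → after 1×micro: 2 ⇒ (c0=5, c1=2)
[Gauss-Seidel] macro 9: S0 reads c1=2 → after 2×micro: 5; S1 reads c0=5 → after 1×micro: 2 ⇒ (c0=5, c1=2)
[Gauss-Seidel] macro 10: S0 reads c1=2 → after 2×micro: 5; S1 reads c0=5 → after 1×micro: 2 ⇒ (c0=5, c1=2)

first divergence at macro-step: never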